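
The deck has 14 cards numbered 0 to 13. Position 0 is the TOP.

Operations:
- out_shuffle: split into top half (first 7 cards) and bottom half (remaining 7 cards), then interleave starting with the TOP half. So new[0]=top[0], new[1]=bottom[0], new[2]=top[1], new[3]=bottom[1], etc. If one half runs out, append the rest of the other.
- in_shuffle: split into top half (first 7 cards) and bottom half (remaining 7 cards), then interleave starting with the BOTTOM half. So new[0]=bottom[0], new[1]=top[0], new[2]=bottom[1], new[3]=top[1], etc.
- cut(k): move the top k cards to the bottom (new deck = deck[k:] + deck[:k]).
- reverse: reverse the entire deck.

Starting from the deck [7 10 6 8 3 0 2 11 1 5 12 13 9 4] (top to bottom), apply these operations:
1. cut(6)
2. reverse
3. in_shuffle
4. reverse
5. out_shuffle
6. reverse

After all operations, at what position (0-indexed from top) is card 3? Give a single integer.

After op 1 (cut(6)): [2 11 1 5 12 13 9 4 7 10 6 8 3 0]
After op 2 (reverse): [0 3 8 6 10 7 4 9 13 12 5 1 11 2]
After op 3 (in_shuffle): [9 0 13 3 12 8 5 6 1 10 11 7 2 4]
After op 4 (reverse): [4 2 7 11 10 1 6 5 8 12 3 13 0 9]
After op 5 (out_shuffle): [4 5 2 8 7 12 11 3 10 13 1 0 6 9]
After op 6 (reverse): [9 6 0 1 13 10 3 11 12 7 8 2 5 4]
Card 3 is at position 6.

Answer: 6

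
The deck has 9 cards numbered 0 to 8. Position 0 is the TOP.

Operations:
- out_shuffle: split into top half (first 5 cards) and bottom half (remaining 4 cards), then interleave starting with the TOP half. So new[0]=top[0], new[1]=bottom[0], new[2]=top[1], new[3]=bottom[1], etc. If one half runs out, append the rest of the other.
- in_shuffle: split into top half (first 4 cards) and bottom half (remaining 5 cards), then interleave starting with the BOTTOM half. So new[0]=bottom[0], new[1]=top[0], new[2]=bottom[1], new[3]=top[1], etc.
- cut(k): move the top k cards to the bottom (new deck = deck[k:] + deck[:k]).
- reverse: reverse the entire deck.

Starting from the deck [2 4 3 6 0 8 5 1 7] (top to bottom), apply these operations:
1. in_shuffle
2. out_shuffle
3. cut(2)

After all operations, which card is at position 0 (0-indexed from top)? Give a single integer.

Answer: 2

Derivation:
After op 1 (in_shuffle): [0 2 8 4 5 3 1 6 7]
After op 2 (out_shuffle): [0 3 2 1 8 6 4 7 5]
After op 3 (cut(2)): [2 1 8 6 4 7 5 0 3]
Position 0: card 2.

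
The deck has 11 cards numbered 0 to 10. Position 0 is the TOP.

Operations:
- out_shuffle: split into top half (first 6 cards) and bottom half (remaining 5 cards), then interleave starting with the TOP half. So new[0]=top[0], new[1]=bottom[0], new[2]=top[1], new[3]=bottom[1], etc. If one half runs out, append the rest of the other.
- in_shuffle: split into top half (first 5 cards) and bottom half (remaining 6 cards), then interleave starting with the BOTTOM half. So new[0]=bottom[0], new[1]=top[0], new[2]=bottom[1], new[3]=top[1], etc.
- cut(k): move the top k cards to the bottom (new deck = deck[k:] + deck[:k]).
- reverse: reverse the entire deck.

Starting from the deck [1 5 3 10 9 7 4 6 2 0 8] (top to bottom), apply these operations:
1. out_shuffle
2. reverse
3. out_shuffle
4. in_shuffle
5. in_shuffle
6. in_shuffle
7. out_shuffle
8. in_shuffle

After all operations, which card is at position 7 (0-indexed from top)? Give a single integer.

Answer: 7

Derivation:
After op 1 (out_shuffle): [1 4 5 6 3 2 10 0 9 8 7]
After op 2 (reverse): [7 8 9 0 10 2 3 6 5 4 1]
After op 3 (out_shuffle): [7 3 8 6 9 5 0 4 10 1 2]
After op 4 (in_shuffle): [5 7 0 3 4 8 10 6 1 9 2]
After op 5 (in_shuffle): [8 5 10 7 6 0 1 3 9 4 2]
After op 6 (in_shuffle): [0 8 1 5 3 10 9 7 4 6 2]
After op 7 (out_shuffle): [0 9 8 7 1 4 5 6 3 2 10]
After op 8 (in_shuffle): [4 0 5 9 6 8 3 7 2 1 10]
Position 7: card 7.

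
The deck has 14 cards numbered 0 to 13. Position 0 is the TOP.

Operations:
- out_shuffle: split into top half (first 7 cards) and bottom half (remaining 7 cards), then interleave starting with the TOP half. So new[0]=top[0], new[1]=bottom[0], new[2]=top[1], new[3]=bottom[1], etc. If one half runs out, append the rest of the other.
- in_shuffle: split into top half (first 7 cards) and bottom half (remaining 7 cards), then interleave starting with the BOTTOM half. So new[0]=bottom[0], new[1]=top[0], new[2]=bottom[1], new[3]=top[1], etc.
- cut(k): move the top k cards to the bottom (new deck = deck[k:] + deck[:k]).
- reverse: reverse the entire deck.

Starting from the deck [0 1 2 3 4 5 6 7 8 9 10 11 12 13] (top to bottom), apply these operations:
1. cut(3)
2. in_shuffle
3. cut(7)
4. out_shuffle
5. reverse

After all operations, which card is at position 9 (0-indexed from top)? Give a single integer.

Answer: 7

Derivation:
After op 1 (cut(3)): [3 4 5 6 7 8 9 10 11 12 13 0 1 2]
After op 2 (in_shuffle): [10 3 11 4 12 5 13 6 0 7 1 8 2 9]
After op 3 (cut(7)): [6 0 7 1 8 2 9 10 3 11 4 12 5 13]
After op 4 (out_shuffle): [6 10 0 3 7 11 1 4 8 12 2 5 9 13]
After op 5 (reverse): [13 9 5 2 12 8 4 1 11 7 3 0 10 6]
Position 9: card 7.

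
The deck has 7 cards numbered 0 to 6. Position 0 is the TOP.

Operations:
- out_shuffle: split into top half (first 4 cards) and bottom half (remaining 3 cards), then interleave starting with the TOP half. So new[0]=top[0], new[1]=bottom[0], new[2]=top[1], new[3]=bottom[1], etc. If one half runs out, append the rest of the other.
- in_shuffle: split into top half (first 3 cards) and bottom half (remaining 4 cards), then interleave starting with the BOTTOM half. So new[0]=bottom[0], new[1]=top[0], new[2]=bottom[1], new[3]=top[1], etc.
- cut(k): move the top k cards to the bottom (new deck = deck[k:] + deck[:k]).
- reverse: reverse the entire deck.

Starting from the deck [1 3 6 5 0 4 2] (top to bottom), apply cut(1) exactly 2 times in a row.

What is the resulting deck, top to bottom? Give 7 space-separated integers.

Answer: 6 5 0 4 2 1 3

Derivation:
After op 1 (cut(1)): [3 6 5 0 4 2 1]
After op 2 (cut(1)): [6 5 0 4 2 1 3]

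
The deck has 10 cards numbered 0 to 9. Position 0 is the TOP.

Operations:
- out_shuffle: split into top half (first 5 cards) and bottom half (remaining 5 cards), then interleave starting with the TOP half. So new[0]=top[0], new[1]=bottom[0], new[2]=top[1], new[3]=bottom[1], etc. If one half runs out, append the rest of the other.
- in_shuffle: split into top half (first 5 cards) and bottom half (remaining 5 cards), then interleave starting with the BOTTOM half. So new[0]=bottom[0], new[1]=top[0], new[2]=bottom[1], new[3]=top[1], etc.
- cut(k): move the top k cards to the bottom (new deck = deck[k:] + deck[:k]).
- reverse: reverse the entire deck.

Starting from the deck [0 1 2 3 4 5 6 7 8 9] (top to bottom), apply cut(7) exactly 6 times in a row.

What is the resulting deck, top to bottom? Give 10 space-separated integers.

After op 1 (cut(7)): [7 8 9 0 1 2 3 4 5 6]
After op 2 (cut(7)): [4 5 6 7 8 9 0 1 2 3]
After op 3 (cut(7)): [1 2 3 4 5 6 7 8 9 0]
After op 4 (cut(7)): [8 9 0 1 2 3 4 5 6 7]
After op 5 (cut(7)): [5 6 7 8 9 0 1 2 3 4]
After op 6 (cut(7)): [2 3 4 5 6 7 8 9 0 1]

Answer: 2 3 4 5 6 7 8 9 0 1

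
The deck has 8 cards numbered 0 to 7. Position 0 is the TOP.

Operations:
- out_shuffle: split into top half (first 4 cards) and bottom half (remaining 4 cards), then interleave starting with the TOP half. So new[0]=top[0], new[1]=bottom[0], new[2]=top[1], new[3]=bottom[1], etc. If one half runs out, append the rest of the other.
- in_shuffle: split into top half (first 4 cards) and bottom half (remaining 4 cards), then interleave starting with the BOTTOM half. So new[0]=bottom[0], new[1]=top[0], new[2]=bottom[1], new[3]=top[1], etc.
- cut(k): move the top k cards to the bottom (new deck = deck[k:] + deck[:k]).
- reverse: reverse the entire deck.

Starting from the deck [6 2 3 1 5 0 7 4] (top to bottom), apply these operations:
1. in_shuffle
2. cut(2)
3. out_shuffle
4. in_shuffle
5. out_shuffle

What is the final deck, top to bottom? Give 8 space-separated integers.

Answer: 7 3 0 2 5 6 4 1

Derivation:
After op 1 (in_shuffle): [5 6 0 2 7 3 4 1]
After op 2 (cut(2)): [0 2 7 3 4 1 5 6]
After op 3 (out_shuffle): [0 4 2 1 7 5 3 6]
After op 4 (in_shuffle): [7 0 5 4 3 2 6 1]
After op 5 (out_shuffle): [7 3 0 2 5 6 4 1]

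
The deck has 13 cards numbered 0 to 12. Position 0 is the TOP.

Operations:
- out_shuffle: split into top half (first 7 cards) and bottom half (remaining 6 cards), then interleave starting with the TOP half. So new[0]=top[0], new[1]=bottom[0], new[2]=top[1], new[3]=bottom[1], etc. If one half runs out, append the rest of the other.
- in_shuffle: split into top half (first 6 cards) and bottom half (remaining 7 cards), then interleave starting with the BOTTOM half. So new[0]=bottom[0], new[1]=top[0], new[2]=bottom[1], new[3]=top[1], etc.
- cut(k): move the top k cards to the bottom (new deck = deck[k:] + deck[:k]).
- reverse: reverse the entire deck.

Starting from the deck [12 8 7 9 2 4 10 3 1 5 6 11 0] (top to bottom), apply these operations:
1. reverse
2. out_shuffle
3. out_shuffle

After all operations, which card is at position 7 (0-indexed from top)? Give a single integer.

Answer: 3

Derivation:
After op 1 (reverse): [0 11 6 5 1 3 10 4 2 9 7 8 12]
After op 2 (out_shuffle): [0 4 11 2 6 9 5 7 1 8 3 12 10]
After op 3 (out_shuffle): [0 7 4 1 11 8 2 3 6 12 9 10 5]
Position 7: card 3.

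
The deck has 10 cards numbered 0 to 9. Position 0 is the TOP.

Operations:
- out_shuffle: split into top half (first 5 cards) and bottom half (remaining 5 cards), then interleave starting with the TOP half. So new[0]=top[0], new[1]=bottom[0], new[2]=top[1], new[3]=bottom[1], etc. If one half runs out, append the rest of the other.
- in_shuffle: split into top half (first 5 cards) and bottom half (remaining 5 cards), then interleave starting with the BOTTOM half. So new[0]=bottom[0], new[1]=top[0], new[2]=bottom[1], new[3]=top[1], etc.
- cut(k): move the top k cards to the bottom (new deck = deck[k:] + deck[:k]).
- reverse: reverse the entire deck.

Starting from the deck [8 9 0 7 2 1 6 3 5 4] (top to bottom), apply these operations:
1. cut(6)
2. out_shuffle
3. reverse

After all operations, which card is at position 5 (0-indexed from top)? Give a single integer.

After op 1 (cut(6)): [6 3 5 4 8 9 0 7 2 1]
After op 2 (out_shuffle): [6 9 3 0 5 7 4 2 8 1]
After op 3 (reverse): [1 8 2 4 7 5 0 3 9 6]
Position 5: card 5.

Answer: 5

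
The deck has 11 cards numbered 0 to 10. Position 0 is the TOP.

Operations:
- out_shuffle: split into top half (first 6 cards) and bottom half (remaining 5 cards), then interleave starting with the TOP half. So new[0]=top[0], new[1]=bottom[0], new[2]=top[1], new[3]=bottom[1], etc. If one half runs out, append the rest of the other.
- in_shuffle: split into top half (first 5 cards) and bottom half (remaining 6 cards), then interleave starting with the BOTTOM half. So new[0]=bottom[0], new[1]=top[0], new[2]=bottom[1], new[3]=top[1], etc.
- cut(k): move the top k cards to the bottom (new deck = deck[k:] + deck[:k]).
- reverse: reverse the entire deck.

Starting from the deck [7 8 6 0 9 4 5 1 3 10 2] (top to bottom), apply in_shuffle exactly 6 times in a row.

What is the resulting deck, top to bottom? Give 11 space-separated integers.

Answer: 9 10 0 3 6 1 8 5 7 4 2

Derivation:
After op 1 (in_shuffle): [4 7 5 8 1 6 3 0 10 9 2]
After op 2 (in_shuffle): [6 4 3 7 0 5 10 8 9 1 2]
After op 3 (in_shuffle): [5 6 10 4 8 3 9 7 1 0 2]
After op 4 (in_shuffle): [3 5 9 6 7 10 1 4 0 8 2]
After op 5 (in_shuffle): [10 3 1 5 4 9 0 6 8 7 2]
After op 6 (in_shuffle): [9 10 0 3 6 1 8 5 7 4 2]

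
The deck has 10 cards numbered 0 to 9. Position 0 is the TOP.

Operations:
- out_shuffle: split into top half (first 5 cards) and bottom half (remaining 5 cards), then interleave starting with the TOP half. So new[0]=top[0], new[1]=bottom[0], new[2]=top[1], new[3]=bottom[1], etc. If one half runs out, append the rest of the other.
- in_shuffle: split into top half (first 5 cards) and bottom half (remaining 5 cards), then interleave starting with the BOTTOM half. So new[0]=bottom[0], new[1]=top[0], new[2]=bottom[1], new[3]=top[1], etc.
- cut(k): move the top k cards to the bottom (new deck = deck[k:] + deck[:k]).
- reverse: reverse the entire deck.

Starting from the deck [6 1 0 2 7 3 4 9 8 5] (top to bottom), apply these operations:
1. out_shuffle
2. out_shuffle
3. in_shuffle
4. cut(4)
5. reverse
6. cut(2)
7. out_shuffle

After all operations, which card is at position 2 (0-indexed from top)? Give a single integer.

After op 1 (out_shuffle): [6 3 1 4 0 9 2 8 7 5]
After op 2 (out_shuffle): [6 9 3 2 1 8 4 7 0 5]
After op 3 (in_shuffle): [8 6 4 9 7 3 0 2 5 1]
After op 4 (cut(4)): [7 3 0 2 5 1 8 6 4 9]
After op 5 (reverse): [9 4 6 8 1 5 2 0 3 7]
After op 6 (cut(2)): [6 8 1 5 2 0 3 7 9 4]
After op 7 (out_shuffle): [6 0 8 3 1 7 5 9 2 4]
Position 2: card 8.

Answer: 8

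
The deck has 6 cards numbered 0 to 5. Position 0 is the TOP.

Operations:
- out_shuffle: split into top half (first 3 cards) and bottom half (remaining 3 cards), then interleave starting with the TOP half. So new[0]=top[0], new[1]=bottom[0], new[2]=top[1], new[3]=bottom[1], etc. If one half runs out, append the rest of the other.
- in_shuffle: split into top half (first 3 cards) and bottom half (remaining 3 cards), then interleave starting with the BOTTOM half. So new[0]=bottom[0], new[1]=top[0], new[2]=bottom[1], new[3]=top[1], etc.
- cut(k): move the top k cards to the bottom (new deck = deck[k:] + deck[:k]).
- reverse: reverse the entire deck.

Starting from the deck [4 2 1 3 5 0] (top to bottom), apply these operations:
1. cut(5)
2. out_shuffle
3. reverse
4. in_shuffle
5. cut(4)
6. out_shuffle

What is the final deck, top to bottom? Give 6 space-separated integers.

After op 1 (cut(5)): [0 4 2 1 3 5]
After op 2 (out_shuffle): [0 1 4 3 2 5]
After op 3 (reverse): [5 2 3 4 1 0]
After op 4 (in_shuffle): [4 5 1 2 0 3]
After op 5 (cut(4)): [0 3 4 5 1 2]
After op 6 (out_shuffle): [0 5 3 1 4 2]

Answer: 0 5 3 1 4 2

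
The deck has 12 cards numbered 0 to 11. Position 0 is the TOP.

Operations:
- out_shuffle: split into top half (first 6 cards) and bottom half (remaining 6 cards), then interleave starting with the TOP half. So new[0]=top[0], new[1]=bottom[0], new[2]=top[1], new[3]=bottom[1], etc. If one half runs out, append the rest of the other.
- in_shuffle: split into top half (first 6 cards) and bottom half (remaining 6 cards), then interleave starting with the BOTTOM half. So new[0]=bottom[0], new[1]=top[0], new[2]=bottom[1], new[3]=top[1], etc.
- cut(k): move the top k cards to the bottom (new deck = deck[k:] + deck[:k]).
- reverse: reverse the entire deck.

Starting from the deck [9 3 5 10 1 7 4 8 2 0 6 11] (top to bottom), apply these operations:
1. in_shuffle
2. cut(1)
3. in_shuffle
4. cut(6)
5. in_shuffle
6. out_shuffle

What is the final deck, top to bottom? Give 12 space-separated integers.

Answer: 10 8 11 5 9 1 2 4 6 3 7 0

Derivation:
After op 1 (in_shuffle): [4 9 8 3 2 5 0 10 6 1 11 7]
After op 2 (cut(1)): [9 8 3 2 5 0 10 6 1 11 7 4]
After op 3 (in_shuffle): [10 9 6 8 1 3 11 2 7 5 4 0]
After op 4 (cut(6)): [11 2 7 5 4 0 10 9 6 8 1 3]
After op 5 (in_shuffle): [10 11 9 2 6 7 8 5 1 4 3 0]
After op 6 (out_shuffle): [10 8 11 5 9 1 2 4 6 3 7 0]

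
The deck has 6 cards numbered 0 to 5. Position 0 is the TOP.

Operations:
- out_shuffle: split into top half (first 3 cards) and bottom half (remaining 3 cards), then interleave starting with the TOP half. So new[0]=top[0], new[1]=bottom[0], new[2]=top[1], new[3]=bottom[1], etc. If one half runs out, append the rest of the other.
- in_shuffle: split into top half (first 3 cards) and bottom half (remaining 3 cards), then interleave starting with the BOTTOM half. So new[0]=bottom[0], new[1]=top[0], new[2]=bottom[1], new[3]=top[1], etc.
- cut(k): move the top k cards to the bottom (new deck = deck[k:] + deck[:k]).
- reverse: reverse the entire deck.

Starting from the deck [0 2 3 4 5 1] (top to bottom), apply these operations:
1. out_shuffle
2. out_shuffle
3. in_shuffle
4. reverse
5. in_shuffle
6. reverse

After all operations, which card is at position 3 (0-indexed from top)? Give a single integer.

Answer: 0

Derivation:
After op 1 (out_shuffle): [0 4 2 5 3 1]
After op 2 (out_shuffle): [0 5 4 3 2 1]
After op 3 (in_shuffle): [3 0 2 5 1 4]
After op 4 (reverse): [4 1 5 2 0 3]
After op 5 (in_shuffle): [2 4 0 1 3 5]
After op 6 (reverse): [5 3 1 0 4 2]
Position 3: card 0.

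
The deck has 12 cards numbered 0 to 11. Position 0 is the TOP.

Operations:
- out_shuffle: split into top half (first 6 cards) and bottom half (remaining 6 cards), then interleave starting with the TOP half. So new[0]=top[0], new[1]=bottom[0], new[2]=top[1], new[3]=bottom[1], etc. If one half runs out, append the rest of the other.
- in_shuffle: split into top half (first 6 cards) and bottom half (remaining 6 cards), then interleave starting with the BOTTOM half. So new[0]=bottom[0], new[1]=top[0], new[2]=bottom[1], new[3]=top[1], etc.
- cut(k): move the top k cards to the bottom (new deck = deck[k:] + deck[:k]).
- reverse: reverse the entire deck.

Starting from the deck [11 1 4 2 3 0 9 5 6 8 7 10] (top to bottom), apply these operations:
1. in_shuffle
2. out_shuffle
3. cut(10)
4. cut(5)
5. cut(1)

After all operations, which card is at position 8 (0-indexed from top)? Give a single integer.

Answer: 9

Derivation:
After op 1 (in_shuffle): [9 11 5 1 6 4 8 2 7 3 10 0]
After op 2 (out_shuffle): [9 8 11 2 5 7 1 3 6 10 4 0]
After op 3 (cut(10)): [4 0 9 8 11 2 5 7 1 3 6 10]
After op 4 (cut(5)): [2 5 7 1 3 6 10 4 0 9 8 11]
After op 5 (cut(1)): [5 7 1 3 6 10 4 0 9 8 11 2]
Position 8: card 9.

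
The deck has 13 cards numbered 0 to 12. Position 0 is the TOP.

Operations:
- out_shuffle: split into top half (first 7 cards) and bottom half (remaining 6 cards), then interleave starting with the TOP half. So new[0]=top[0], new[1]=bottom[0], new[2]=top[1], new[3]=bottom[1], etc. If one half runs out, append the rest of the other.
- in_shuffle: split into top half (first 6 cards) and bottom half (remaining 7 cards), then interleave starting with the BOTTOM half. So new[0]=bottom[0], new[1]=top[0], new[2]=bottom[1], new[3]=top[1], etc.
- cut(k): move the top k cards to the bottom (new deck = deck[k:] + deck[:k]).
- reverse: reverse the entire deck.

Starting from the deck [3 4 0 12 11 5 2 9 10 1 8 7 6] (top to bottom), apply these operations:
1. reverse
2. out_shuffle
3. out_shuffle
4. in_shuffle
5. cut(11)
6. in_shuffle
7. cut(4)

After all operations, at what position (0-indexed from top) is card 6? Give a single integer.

Answer: 3

Derivation:
After op 1 (reverse): [6 7 8 1 10 9 2 5 11 12 0 4 3]
After op 2 (out_shuffle): [6 5 7 11 8 12 1 0 10 4 9 3 2]
After op 3 (out_shuffle): [6 0 5 10 7 4 11 9 8 3 12 2 1]
After op 4 (in_shuffle): [11 6 9 0 8 5 3 10 12 7 2 4 1]
After op 5 (cut(11)): [4 1 11 6 9 0 8 5 3 10 12 7 2]
After op 6 (in_shuffle): [8 4 5 1 3 11 10 6 12 9 7 0 2]
After op 7 (cut(4)): [3 11 10 6 12 9 7 0 2 8 4 5 1]
Card 6 is at position 3.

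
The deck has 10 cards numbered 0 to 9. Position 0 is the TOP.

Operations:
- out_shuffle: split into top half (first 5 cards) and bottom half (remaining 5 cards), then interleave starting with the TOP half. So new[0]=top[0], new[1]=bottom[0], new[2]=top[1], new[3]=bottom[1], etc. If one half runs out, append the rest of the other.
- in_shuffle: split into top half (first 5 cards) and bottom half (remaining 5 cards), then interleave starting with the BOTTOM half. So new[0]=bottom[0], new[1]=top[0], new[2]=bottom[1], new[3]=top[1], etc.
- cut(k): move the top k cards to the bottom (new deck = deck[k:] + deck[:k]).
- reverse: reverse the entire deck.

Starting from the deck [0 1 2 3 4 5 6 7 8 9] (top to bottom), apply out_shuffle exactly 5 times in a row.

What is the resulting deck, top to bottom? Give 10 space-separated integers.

After op 1 (out_shuffle): [0 5 1 6 2 7 3 8 4 9]
After op 2 (out_shuffle): [0 7 5 3 1 8 6 4 2 9]
After op 3 (out_shuffle): [0 8 7 6 5 4 3 2 1 9]
After op 4 (out_shuffle): [0 4 8 3 7 2 6 1 5 9]
After op 5 (out_shuffle): [0 2 4 6 8 1 3 5 7 9]

Answer: 0 2 4 6 8 1 3 5 7 9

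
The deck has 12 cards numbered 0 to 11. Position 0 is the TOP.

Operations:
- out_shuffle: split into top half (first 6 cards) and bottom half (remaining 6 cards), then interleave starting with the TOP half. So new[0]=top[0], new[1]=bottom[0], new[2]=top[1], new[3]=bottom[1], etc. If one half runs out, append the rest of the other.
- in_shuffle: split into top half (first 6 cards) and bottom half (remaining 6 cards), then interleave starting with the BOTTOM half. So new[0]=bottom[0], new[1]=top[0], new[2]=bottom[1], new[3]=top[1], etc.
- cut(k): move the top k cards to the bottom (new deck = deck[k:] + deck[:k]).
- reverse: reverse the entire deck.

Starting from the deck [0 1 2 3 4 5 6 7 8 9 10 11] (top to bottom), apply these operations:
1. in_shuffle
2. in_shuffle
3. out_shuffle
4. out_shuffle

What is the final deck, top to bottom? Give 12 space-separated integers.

Answer: 9 0 4 8 6 10 1 5 3 7 11 2

Derivation:
After op 1 (in_shuffle): [6 0 7 1 8 2 9 3 10 4 11 5]
After op 2 (in_shuffle): [9 6 3 0 10 7 4 1 11 8 5 2]
After op 3 (out_shuffle): [9 4 6 1 3 11 0 8 10 5 7 2]
After op 4 (out_shuffle): [9 0 4 8 6 10 1 5 3 7 11 2]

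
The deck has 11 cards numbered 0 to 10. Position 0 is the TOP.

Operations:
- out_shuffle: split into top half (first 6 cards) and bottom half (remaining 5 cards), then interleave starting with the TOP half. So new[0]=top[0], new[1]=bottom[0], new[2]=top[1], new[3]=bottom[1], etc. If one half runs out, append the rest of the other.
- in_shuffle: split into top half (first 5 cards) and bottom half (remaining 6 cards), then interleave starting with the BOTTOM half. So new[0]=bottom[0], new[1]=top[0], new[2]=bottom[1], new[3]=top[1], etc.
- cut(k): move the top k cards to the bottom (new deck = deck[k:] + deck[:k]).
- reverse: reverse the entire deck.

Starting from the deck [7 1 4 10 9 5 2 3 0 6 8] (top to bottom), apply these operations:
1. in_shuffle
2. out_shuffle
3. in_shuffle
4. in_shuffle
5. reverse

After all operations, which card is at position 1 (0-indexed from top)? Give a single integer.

Answer: 9

Derivation:
After op 1 (in_shuffle): [5 7 2 1 3 4 0 10 6 9 8]
After op 2 (out_shuffle): [5 0 7 10 2 6 1 9 3 8 4]
After op 3 (in_shuffle): [6 5 1 0 9 7 3 10 8 2 4]
After op 4 (in_shuffle): [7 6 3 5 10 1 8 0 2 9 4]
After op 5 (reverse): [4 9 2 0 8 1 10 5 3 6 7]
Position 1: card 9.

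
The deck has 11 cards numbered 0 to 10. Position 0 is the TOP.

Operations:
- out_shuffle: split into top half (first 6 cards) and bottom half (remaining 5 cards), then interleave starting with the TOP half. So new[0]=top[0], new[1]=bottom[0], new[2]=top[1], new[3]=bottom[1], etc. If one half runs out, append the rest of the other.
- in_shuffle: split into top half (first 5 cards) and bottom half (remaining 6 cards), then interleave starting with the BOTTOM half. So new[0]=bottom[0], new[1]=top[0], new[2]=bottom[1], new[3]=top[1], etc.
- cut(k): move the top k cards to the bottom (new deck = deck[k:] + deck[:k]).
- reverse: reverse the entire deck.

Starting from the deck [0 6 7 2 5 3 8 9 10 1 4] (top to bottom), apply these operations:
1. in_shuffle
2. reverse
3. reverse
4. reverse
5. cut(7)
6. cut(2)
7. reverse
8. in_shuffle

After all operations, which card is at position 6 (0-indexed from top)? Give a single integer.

Answer: 4

Derivation:
After op 1 (in_shuffle): [3 0 8 6 9 7 10 2 1 5 4]
After op 2 (reverse): [4 5 1 2 10 7 9 6 8 0 3]
After op 3 (reverse): [3 0 8 6 9 7 10 2 1 5 4]
After op 4 (reverse): [4 5 1 2 10 7 9 6 8 0 3]
After op 5 (cut(7)): [6 8 0 3 4 5 1 2 10 7 9]
After op 6 (cut(2)): [0 3 4 5 1 2 10 7 9 6 8]
After op 7 (reverse): [8 6 9 7 10 2 1 5 4 3 0]
After op 8 (in_shuffle): [2 8 1 6 5 9 4 7 3 10 0]
Position 6: card 4.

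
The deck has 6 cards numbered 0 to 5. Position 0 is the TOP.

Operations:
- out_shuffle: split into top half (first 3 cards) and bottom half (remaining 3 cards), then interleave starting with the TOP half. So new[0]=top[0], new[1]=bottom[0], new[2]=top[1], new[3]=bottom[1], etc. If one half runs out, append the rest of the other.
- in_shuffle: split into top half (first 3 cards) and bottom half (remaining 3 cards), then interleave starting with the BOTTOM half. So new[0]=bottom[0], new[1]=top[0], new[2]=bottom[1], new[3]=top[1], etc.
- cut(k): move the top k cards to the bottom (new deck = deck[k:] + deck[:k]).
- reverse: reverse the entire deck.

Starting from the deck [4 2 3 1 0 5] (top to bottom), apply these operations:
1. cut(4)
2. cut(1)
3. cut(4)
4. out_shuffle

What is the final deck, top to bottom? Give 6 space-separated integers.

After op 1 (cut(4)): [0 5 4 2 3 1]
After op 2 (cut(1)): [5 4 2 3 1 0]
After op 3 (cut(4)): [1 0 5 4 2 3]
After op 4 (out_shuffle): [1 4 0 2 5 3]

Answer: 1 4 0 2 5 3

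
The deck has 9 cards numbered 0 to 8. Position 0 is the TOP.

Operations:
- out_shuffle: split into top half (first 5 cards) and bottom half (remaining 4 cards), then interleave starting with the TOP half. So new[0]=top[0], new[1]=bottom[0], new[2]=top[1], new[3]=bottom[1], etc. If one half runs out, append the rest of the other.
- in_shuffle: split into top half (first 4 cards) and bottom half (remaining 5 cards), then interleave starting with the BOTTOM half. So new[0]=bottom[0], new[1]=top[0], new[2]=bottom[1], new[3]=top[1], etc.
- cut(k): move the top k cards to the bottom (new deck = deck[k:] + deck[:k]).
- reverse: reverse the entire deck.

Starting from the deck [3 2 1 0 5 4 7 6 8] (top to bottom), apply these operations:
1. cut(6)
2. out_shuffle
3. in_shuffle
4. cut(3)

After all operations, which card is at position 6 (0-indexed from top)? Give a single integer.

After op 1 (cut(6)): [7 6 8 3 2 1 0 5 4]
After op 2 (out_shuffle): [7 1 6 0 8 5 3 4 2]
After op 3 (in_shuffle): [8 7 5 1 3 6 4 0 2]
After op 4 (cut(3)): [1 3 6 4 0 2 8 7 5]
Position 6: card 8.

Answer: 8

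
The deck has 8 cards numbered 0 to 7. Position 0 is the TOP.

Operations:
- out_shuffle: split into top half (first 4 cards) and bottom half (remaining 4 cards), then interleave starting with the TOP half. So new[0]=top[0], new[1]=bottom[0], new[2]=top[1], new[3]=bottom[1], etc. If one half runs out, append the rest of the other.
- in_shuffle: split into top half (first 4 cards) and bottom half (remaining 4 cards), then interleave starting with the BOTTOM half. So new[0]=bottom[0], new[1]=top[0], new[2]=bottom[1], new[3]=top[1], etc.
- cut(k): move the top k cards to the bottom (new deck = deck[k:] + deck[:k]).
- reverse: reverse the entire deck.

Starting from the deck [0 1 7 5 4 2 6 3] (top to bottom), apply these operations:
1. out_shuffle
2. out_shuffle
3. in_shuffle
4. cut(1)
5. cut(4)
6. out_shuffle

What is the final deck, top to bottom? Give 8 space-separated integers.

Answer: 4 0 3 5 6 7 1 2

Derivation:
After op 1 (out_shuffle): [0 4 1 2 7 6 5 3]
After op 2 (out_shuffle): [0 7 4 6 1 5 2 3]
After op 3 (in_shuffle): [1 0 5 7 2 4 3 6]
After op 4 (cut(1)): [0 5 7 2 4 3 6 1]
After op 5 (cut(4)): [4 3 6 1 0 5 7 2]
After op 6 (out_shuffle): [4 0 3 5 6 7 1 2]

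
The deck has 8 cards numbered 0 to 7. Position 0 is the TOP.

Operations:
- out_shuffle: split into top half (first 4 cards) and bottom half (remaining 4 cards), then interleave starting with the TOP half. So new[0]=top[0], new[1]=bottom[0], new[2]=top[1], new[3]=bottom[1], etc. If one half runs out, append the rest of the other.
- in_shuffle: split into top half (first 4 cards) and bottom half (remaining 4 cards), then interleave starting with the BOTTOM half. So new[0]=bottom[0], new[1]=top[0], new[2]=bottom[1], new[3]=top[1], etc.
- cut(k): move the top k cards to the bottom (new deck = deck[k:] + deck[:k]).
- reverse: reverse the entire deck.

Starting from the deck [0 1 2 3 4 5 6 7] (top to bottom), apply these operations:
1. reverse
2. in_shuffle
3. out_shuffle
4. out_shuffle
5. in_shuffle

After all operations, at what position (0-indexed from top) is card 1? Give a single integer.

After op 1 (reverse): [7 6 5 4 3 2 1 0]
After op 2 (in_shuffle): [3 7 2 6 1 5 0 4]
After op 3 (out_shuffle): [3 1 7 5 2 0 6 4]
After op 4 (out_shuffle): [3 2 1 0 7 6 5 4]
After op 5 (in_shuffle): [7 3 6 2 5 1 4 0]
Card 1 is at position 5.

Answer: 5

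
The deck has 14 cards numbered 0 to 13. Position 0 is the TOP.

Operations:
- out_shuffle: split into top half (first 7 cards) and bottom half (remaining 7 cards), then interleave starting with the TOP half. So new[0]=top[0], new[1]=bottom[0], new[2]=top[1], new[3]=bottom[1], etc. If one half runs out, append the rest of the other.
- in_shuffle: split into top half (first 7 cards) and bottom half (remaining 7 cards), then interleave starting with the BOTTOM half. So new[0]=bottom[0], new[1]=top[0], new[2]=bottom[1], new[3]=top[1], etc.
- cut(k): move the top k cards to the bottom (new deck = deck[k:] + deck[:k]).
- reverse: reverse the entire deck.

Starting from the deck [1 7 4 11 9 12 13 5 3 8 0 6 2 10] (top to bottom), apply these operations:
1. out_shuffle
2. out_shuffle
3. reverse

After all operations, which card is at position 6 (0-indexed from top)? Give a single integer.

Answer: 12

Derivation:
After op 1 (out_shuffle): [1 5 7 3 4 8 11 0 9 6 12 2 13 10]
After op 2 (out_shuffle): [1 0 5 9 7 6 3 12 4 2 8 13 11 10]
After op 3 (reverse): [10 11 13 8 2 4 12 3 6 7 9 5 0 1]
Position 6: card 12.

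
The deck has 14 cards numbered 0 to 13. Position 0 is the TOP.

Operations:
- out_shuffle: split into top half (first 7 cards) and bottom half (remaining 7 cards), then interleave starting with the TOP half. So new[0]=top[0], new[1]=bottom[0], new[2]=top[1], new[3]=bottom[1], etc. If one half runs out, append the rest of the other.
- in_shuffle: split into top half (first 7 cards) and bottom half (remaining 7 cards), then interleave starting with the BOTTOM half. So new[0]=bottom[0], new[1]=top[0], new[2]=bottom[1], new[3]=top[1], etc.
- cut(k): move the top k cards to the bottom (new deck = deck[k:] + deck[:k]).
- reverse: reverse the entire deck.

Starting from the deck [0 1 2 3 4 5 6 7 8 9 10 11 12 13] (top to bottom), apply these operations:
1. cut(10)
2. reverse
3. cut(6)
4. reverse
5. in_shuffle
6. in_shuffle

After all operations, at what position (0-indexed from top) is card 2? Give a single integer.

Answer: 6

Derivation:
After op 1 (cut(10)): [10 11 12 13 0 1 2 3 4 5 6 7 8 9]
After op 2 (reverse): [9 8 7 6 5 4 3 2 1 0 13 12 11 10]
After op 3 (cut(6)): [3 2 1 0 13 12 11 10 9 8 7 6 5 4]
After op 4 (reverse): [4 5 6 7 8 9 10 11 12 13 0 1 2 3]
After op 5 (in_shuffle): [11 4 12 5 13 6 0 7 1 8 2 9 3 10]
After op 6 (in_shuffle): [7 11 1 4 8 12 2 5 9 13 3 6 10 0]
Card 2 is at position 6.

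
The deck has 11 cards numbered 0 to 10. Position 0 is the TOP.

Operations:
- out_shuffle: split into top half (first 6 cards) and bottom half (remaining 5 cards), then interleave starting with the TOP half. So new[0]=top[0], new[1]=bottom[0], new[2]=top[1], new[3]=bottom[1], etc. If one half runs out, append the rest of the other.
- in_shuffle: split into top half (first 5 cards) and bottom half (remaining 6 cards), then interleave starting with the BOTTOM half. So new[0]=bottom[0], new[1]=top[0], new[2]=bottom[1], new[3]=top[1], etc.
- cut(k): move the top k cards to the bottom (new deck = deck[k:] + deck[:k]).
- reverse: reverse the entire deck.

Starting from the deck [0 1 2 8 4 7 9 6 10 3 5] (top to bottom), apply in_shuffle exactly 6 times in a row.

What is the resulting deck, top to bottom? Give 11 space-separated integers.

Answer: 4 3 8 10 2 6 1 9 0 7 5

Derivation:
After op 1 (in_shuffle): [7 0 9 1 6 2 10 8 3 4 5]
After op 2 (in_shuffle): [2 7 10 0 8 9 3 1 4 6 5]
After op 3 (in_shuffle): [9 2 3 7 1 10 4 0 6 8 5]
After op 4 (in_shuffle): [10 9 4 2 0 3 6 7 8 1 5]
After op 5 (in_shuffle): [3 10 6 9 7 4 8 2 1 0 5]
After op 6 (in_shuffle): [4 3 8 10 2 6 1 9 0 7 5]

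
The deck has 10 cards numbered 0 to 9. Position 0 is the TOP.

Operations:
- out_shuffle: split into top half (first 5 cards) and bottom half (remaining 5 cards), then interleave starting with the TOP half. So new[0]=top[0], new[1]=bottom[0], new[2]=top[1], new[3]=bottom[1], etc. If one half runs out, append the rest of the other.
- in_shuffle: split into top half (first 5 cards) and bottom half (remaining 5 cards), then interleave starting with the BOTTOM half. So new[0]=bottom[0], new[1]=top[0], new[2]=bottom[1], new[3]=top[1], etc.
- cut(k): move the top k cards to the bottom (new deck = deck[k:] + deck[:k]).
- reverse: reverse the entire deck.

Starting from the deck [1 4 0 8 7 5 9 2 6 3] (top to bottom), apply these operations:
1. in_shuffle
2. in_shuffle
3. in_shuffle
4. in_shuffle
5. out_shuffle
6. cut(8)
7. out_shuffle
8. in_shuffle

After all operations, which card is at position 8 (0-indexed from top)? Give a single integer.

Answer: 8

Derivation:
After op 1 (in_shuffle): [5 1 9 4 2 0 6 8 3 7]
After op 2 (in_shuffle): [0 5 6 1 8 9 3 4 7 2]
After op 3 (in_shuffle): [9 0 3 5 4 6 7 1 2 8]
After op 4 (in_shuffle): [6 9 7 0 1 3 2 5 8 4]
After op 5 (out_shuffle): [6 3 9 2 7 5 0 8 1 4]
After op 6 (cut(8)): [1 4 6 3 9 2 7 5 0 8]
After op 7 (out_shuffle): [1 2 4 7 6 5 3 0 9 8]
After op 8 (in_shuffle): [5 1 3 2 0 4 9 7 8 6]
Position 8: card 8.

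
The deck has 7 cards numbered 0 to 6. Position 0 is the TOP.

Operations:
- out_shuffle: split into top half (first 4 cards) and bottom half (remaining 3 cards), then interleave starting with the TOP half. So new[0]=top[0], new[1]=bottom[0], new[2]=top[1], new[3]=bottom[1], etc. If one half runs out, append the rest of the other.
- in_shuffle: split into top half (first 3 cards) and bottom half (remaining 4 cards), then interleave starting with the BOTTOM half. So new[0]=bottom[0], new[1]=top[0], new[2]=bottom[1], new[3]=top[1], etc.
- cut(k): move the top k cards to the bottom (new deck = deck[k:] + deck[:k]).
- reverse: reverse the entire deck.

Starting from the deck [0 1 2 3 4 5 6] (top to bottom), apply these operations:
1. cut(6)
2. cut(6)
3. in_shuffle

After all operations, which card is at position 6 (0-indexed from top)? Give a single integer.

After op 1 (cut(6)): [6 0 1 2 3 4 5]
After op 2 (cut(6)): [5 6 0 1 2 3 4]
After op 3 (in_shuffle): [1 5 2 6 3 0 4]
Position 6: card 4.

Answer: 4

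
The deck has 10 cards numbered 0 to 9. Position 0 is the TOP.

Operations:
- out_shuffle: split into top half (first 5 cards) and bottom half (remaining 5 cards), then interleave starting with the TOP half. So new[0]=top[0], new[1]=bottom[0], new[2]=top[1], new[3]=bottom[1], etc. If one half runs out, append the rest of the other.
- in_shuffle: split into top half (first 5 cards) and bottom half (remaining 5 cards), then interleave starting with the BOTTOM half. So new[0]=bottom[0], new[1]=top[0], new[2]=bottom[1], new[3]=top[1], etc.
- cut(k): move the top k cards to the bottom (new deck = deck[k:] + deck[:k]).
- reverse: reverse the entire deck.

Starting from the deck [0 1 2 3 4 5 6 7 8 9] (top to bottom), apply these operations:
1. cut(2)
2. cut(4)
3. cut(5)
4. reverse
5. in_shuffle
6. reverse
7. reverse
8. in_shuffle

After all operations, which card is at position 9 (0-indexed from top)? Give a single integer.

Answer: 3

Derivation:
After op 1 (cut(2)): [2 3 4 5 6 7 8 9 0 1]
After op 2 (cut(4)): [6 7 8 9 0 1 2 3 4 5]
After op 3 (cut(5)): [1 2 3 4 5 6 7 8 9 0]
After op 4 (reverse): [0 9 8 7 6 5 4 3 2 1]
After op 5 (in_shuffle): [5 0 4 9 3 8 2 7 1 6]
After op 6 (reverse): [6 1 7 2 8 3 9 4 0 5]
After op 7 (reverse): [5 0 4 9 3 8 2 7 1 6]
After op 8 (in_shuffle): [8 5 2 0 7 4 1 9 6 3]
Position 9: card 3.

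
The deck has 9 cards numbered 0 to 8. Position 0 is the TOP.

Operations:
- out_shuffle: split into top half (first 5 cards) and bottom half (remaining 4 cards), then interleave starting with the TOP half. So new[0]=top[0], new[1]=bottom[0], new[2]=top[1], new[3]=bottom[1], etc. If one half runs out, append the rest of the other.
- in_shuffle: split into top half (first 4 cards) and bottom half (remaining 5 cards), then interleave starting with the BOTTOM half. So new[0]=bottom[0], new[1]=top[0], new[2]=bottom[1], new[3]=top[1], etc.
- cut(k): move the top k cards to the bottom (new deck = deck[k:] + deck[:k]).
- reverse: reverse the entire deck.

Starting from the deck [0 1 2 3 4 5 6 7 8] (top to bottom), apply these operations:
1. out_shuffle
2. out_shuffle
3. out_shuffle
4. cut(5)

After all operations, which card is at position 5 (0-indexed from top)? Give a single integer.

Answer: 8

Derivation:
After op 1 (out_shuffle): [0 5 1 6 2 7 3 8 4]
After op 2 (out_shuffle): [0 7 5 3 1 8 6 4 2]
After op 3 (out_shuffle): [0 8 7 6 5 4 3 2 1]
After op 4 (cut(5)): [4 3 2 1 0 8 7 6 5]
Position 5: card 8.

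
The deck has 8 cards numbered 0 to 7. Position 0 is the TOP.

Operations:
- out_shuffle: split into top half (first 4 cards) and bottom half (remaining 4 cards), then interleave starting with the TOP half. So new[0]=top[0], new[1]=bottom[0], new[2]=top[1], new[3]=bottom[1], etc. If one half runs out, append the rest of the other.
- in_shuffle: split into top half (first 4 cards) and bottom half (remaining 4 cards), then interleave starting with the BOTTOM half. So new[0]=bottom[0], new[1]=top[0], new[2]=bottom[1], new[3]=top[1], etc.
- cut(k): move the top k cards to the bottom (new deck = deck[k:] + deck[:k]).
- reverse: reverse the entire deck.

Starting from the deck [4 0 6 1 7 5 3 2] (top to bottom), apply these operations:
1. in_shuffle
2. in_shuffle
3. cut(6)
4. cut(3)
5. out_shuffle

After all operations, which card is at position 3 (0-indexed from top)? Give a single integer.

Answer: 1

Derivation:
After op 1 (in_shuffle): [7 4 5 0 3 6 2 1]
After op 2 (in_shuffle): [3 7 6 4 2 5 1 0]
After op 3 (cut(6)): [1 0 3 7 6 4 2 5]
After op 4 (cut(3)): [7 6 4 2 5 1 0 3]
After op 5 (out_shuffle): [7 5 6 1 4 0 2 3]
Position 3: card 1.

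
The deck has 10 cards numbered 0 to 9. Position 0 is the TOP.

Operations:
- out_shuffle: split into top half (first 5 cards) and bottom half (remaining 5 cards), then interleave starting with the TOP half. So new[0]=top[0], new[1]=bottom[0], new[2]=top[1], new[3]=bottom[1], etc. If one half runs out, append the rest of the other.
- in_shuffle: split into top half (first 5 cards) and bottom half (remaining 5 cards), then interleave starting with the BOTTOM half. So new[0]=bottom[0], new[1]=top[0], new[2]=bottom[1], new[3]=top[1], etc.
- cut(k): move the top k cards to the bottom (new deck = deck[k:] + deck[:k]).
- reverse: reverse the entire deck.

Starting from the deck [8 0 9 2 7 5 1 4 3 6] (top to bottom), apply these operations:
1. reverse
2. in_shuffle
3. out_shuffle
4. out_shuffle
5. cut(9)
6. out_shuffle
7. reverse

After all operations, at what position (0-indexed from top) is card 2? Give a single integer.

Answer: 0

Derivation:
After op 1 (reverse): [6 3 4 1 5 7 2 9 0 8]
After op 2 (in_shuffle): [7 6 2 3 9 4 0 1 8 5]
After op 3 (out_shuffle): [7 4 6 0 2 1 3 8 9 5]
After op 4 (out_shuffle): [7 1 4 3 6 8 0 9 2 5]
After op 5 (cut(9)): [5 7 1 4 3 6 8 0 9 2]
After op 6 (out_shuffle): [5 6 7 8 1 0 4 9 3 2]
After op 7 (reverse): [2 3 9 4 0 1 8 7 6 5]
Card 2 is at position 0.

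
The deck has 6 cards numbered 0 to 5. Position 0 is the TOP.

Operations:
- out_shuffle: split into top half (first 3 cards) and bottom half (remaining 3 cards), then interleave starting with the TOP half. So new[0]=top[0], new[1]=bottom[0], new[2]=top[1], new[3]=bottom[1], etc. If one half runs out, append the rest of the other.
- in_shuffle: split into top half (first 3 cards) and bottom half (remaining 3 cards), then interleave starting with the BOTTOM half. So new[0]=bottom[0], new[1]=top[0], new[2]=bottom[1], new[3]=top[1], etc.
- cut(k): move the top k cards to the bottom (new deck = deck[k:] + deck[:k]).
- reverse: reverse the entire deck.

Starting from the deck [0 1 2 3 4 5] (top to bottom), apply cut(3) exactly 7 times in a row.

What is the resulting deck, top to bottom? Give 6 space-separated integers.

After op 1 (cut(3)): [3 4 5 0 1 2]
After op 2 (cut(3)): [0 1 2 3 4 5]
After op 3 (cut(3)): [3 4 5 0 1 2]
After op 4 (cut(3)): [0 1 2 3 4 5]
After op 5 (cut(3)): [3 4 5 0 1 2]
After op 6 (cut(3)): [0 1 2 3 4 5]
After op 7 (cut(3)): [3 4 5 0 1 2]

Answer: 3 4 5 0 1 2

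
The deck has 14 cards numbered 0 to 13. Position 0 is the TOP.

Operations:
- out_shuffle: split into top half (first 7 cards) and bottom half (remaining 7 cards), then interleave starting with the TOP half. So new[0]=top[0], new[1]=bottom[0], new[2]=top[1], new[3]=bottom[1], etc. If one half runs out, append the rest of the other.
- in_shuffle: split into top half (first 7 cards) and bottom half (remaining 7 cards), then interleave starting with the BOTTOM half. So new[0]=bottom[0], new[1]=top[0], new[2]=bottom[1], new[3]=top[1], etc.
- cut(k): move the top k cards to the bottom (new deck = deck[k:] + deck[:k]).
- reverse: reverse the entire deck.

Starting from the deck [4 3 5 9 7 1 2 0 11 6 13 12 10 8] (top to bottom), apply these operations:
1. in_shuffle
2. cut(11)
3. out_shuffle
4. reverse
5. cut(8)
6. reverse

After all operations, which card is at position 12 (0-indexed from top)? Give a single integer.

Answer: 2

Derivation:
After op 1 (in_shuffle): [0 4 11 3 6 5 13 9 12 7 10 1 8 2]
After op 2 (cut(11)): [1 8 2 0 4 11 3 6 5 13 9 12 7 10]
After op 3 (out_shuffle): [1 6 8 5 2 13 0 9 4 12 11 7 3 10]
After op 4 (reverse): [10 3 7 11 12 4 9 0 13 2 5 8 6 1]
After op 5 (cut(8)): [13 2 5 8 6 1 10 3 7 11 12 4 9 0]
After op 6 (reverse): [0 9 4 12 11 7 3 10 1 6 8 5 2 13]
Position 12: card 2.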